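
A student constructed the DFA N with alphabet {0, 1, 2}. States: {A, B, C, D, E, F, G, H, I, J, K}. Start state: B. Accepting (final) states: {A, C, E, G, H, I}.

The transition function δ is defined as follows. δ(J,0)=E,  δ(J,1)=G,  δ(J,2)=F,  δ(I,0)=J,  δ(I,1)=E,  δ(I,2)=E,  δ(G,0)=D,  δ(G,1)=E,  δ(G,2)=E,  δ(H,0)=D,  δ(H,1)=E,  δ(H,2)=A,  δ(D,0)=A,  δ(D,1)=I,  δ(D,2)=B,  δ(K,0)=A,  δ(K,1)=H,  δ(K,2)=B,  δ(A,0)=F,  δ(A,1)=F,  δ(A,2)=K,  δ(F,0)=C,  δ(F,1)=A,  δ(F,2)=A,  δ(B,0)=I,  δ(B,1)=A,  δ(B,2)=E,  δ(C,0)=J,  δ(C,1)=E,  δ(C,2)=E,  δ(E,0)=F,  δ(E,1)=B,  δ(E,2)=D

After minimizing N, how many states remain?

All states are reachable from the start state.
Initial partition by acceptance: {A,C,E,G,H,I} | {B,D,F,J,K}.
On input 1, block {A,C,E,G,H,I} splits into {C,G,H,I} and {A,E}.
Refine {B,D,F,J,K} on symbol 0: members go to different blocks, giving {D,J,K} and {B,F}.
The partition is now stable with 4 blocks: {C,G,H,I} | {D,J,K} | {A,E} | {B,F}.

4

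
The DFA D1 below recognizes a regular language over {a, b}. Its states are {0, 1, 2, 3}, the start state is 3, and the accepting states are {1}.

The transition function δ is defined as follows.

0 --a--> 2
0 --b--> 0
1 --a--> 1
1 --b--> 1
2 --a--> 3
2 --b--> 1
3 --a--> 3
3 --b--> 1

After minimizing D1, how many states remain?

Reachable states from the start: {1,3}. Unreachable: {0,2} — drop them.
Start with accepting vs non-accepting: {1} | {3}.
The partition is now stable with 2 blocks: {1} | {3}.

2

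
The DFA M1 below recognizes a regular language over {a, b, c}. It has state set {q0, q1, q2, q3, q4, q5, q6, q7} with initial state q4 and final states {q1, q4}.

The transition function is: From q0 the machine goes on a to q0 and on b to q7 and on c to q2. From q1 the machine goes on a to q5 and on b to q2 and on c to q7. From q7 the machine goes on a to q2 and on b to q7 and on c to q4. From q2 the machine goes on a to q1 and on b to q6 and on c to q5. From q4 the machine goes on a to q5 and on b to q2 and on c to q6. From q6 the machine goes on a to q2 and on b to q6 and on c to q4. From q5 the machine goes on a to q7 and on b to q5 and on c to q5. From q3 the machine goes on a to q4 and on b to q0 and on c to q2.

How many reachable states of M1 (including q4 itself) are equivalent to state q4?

Reachable states from the start: {q1,q2,q4,q5,q6,q7}. Unreachable: {q0,q3} — drop them.
Start with accepting vs non-accepting: {q1,q4} | {q2,q5,q6,q7}.
Refine {q2,q5,q6,q7} on symbol a: members go to different blocks, giving {q5,q6,q7} and {q2}.
Refine {q5,q6,q7} on symbol a: members go to different blocks, giving {q6,q7} and {q5}.
Stable partition: {q1,q4} | {q6,q7} | {q2} | {q5} — 4 equivalence classes.
State q4 belongs to the block {q1,q4}, which has 2 states.

2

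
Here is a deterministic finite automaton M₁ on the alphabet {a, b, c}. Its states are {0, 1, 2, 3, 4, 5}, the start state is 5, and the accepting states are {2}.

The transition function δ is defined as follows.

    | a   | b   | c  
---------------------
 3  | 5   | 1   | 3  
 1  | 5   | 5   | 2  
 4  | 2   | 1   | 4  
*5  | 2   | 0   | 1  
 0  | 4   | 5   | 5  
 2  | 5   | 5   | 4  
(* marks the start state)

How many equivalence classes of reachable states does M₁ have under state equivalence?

5

First remove the unreachable states {3}; 5 states remain.
Initial partition by acceptance: {2} | {0,1,4,5}.
Split {0,1,4,5} by δ(·,a) → {0,1} and {4,5}.
Refine {0,1} on symbol c: members go to different blocks, giving {0} and {1}.
On input b, block {4,5} splits into {4} and {5}.
Stable partition: {2} | {0} | {4} | {1} | {5} — 5 equivalence classes.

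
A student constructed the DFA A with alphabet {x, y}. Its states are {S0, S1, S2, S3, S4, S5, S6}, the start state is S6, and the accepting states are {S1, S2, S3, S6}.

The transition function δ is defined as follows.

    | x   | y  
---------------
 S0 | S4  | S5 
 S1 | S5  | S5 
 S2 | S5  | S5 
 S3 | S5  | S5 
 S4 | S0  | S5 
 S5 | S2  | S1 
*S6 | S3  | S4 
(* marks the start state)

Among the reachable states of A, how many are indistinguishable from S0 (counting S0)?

2

Every state is reachable, so we keep all 7.
Initial partition by acceptance: {S1,S2,S3,S6} | {S0,S4,S5}.
Split {S1,S2,S3,S6} by δ(·,x) → {S1,S2,S3} and {S6}.
On input x, block {S0,S4,S5} splits into {S0,S4} and {S5}.
Stable partition: {S1,S2,S3} | {S0,S4} | {S6} | {S5} — 4 equivalence classes.
State S0 belongs to the block {S0,S4}, which has 2 states.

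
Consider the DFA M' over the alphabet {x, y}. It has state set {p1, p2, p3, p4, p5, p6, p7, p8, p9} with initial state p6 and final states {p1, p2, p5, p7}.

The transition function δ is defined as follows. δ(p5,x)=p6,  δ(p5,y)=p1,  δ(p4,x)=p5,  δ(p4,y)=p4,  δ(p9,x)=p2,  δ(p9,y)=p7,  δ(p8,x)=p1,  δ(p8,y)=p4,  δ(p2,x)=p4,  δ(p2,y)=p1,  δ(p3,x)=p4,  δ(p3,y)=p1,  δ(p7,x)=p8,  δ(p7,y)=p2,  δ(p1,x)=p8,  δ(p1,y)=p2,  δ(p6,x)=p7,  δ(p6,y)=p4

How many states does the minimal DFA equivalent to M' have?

2

States {p3,p9} cannot be reached from the start state, so discard them.
P0 = {p1,p2,p5,p7} | {p4,p6,p8}.
Stable partition: {p1,p2,p5,p7} | {p4,p6,p8} — 2 equivalence classes.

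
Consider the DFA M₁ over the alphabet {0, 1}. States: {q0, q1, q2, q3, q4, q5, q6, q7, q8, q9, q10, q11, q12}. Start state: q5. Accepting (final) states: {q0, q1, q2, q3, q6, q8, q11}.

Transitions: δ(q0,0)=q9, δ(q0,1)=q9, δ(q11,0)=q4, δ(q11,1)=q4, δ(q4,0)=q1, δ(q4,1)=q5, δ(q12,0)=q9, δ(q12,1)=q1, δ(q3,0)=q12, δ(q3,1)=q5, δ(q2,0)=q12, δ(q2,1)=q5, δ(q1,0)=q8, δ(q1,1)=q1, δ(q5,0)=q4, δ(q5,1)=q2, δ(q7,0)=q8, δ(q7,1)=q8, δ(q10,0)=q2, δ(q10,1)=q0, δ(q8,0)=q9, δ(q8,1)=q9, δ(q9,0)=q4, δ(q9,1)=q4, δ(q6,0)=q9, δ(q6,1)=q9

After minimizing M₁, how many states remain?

7

States {q0,q3,q6,q7,q10,q11} cannot be reached from the start state, so discard them.
Initial partition by acceptance: {q1,q2,q8} | {q4,q5,q9,q12}.
Refine {q1,q2,q8} on symbol 0: members go to different blocks, giving {q2,q8} and {q1}.
On input 0, block {q4,q5,q9,q12} splits into {q5,q9,q12} and {q4}.
Refine {q5,q9,q12} on symbol 0: members go to different blocks, giving {q5,q9} and {q12}.
Refine {q2,q8} on symbol 0: members go to different blocks, giving {q2} and {q8}.
On input 1, block {q5,q9} splits into {q5} and {q9}.
The partition is now stable with 7 blocks: {q2} | {q5} | {q1} | {q4} | {q12} | {q8} | {q9}.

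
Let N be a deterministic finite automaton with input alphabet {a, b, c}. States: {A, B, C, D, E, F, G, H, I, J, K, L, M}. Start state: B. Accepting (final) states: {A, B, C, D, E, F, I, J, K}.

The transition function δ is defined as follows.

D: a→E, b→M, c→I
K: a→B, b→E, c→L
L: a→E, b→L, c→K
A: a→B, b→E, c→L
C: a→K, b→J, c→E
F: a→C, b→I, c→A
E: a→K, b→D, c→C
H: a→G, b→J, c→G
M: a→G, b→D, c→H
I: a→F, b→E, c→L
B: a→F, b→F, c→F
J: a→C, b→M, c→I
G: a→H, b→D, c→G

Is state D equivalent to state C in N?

All states are reachable from the start state.
Initial partition by acceptance: {A,B,C,D,E,F,I,J,K} | {G,H,L,M}.
Split {A,B,C,D,E,F,I,J,K} by δ(·,b) → {A,B,C,E,F,I,K} and {D,J}.
On input b, block {A,B,C,E,F,I,K} splits into {A,B,F,I,K} and {C,E}.
Split {A,B,F,I,K} by δ(·,a) → {A,B,I,K} and {F}.
Refine {A,B,I,K} on symbol a: members go to different blocks, giving {A,K} and {B,I}.
Split {G,H,L,M} by δ(·,a) → {G,H,M} and {L}.
On input b, block {B,I} splits into {B} and {I}.
Stable partition: {A,K} | {G,H,M} | {D,J} | {C,E} | {F} | {B} | {L} | {I} — 8 equivalence classes.
D and C end up in different blocks, so they are distinguishable. For instance, the string 'b' is accepted from only C.

No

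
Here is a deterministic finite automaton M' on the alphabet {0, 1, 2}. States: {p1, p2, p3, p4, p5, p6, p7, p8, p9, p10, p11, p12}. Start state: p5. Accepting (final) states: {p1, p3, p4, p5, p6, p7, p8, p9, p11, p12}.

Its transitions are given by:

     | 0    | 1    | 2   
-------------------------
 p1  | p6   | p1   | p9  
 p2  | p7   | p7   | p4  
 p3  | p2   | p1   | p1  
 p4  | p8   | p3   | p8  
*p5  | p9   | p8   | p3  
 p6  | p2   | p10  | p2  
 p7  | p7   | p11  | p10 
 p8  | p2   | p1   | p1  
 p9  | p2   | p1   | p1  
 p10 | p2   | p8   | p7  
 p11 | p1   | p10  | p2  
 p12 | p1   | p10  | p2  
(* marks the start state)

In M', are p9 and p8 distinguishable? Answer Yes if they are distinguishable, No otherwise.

No

Reachable states from the start: {p1,p2,p3,p4,p5,p6,p7,p8,p9,p10,p11}. Unreachable: {p12} — drop them.
Start with accepting vs non-accepting: {p1,p3,p4,p5,p6,p7,p8,p9,p11} | {p2,p10}.
On input 0, block {p1,p3,p4,p5,p6,p7,p8,p9,p11} splits into {p1,p4,p5,p7,p11} and {p3,p6,p8,p9}.
Split {p1,p4,p5,p7,p11} by δ(·,0) → {p1,p4,p5} and {p7,p11}.
Split {p1,p4,p5} by δ(·,1) → {p4,p5} and {p1}.
On input 0, block {p2,p10} splits into {p2} and {p10}.
Split {p3,p6,p8,p9} by δ(·,1) → {p3,p8,p9} and {p6}.
Refine {p7,p11} on symbol 0: members go to different blocks, giving {p7} and {p11}.
Stable partition: {p4,p5} | {p2} | {p3,p8,p9} | {p7} | {p1} | {p10} | {p6} | {p11} — 8 equivalence classes.
p9 and p8 lie in the same block of the stable partition, so they are equivalent — no string distinguishes them.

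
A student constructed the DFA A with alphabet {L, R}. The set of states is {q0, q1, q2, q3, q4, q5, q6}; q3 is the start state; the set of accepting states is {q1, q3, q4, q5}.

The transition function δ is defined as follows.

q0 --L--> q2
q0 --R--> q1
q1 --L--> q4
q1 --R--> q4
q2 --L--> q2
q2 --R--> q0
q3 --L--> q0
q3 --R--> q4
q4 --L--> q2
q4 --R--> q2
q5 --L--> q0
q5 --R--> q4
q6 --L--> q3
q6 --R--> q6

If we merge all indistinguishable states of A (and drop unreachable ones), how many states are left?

5

First remove the unreachable states {q5,q6}; 5 states remain.
Start with accepting vs non-accepting: {q1,q3,q4} | {q0,q2}.
On input L, block {q1,q3,q4} splits into {q3,q4} and {q1}.
Refine {q3,q4} on symbol R: members go to different blocks, giving {q3} and {q4}.
Split {q0,q2} by δ(·,R) → {q0} and {q2}.
Stable partition: {q3} | {q0} | {q1} | {q4} | {q2} — 5 equivalence classes.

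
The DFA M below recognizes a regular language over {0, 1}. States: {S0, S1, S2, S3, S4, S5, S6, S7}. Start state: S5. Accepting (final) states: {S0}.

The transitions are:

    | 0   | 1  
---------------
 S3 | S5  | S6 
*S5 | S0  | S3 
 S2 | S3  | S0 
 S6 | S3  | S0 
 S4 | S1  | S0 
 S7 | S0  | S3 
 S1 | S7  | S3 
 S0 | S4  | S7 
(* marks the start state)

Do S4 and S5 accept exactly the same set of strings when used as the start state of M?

No

First remove the unreachable states {S2}; 7 states remain.
P0 = {S0} | {S1,S3,S4,S5,S6,S7}.
Split {S1,S3,S4,S5,S6,S7} by δ(·,0) → {S1,S3,S4,S6} and {S5,S7}.
On input 0, block {S1,S3,S4,S6} splits into {S1,S3} and {S4,S6}.
Refine {S1,S3} on symbol 1: members go to different blocks, giving {S1} and {S3}.
On input 0, block {S4,S6} splits into {S4} and {S6}.
The partition is now stable with 6 blocks: {S0} | {S1} | {S5,S7} | {S4} | {S3} | {S6}.
S4 and S5 end up in different blocks, so they are distinguishable. For instance, the string '0' is accepted from only S5.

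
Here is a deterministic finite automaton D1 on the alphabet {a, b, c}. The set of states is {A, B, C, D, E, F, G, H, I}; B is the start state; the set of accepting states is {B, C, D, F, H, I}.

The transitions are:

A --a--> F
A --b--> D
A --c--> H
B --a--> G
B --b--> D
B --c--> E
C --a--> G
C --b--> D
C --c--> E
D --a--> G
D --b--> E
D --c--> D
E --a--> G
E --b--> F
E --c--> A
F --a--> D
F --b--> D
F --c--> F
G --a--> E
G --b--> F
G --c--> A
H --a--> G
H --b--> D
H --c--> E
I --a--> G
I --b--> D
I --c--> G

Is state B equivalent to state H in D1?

Reachable states from the start: {A,B,D,E,F,G,H}. Unreachable: {C,I} — drop them.
P0 = {B,D,F,H} | {A,E,G}.
On input a, block {B,D,F,H} splits into {B,D,H} and {F}.
Split {B,D,H} by δ(·,b) → {B,H} and {D}.
On input a, block {A,E,G} splits into {E,G} and {A}.
Stable partition: {B,H} | {E,G} | {F} | {D} | {A} — 5 equivalence classes.
B and H lie in the same block of the stable partition, so they are equivalent — no string distinguishes them.

Yes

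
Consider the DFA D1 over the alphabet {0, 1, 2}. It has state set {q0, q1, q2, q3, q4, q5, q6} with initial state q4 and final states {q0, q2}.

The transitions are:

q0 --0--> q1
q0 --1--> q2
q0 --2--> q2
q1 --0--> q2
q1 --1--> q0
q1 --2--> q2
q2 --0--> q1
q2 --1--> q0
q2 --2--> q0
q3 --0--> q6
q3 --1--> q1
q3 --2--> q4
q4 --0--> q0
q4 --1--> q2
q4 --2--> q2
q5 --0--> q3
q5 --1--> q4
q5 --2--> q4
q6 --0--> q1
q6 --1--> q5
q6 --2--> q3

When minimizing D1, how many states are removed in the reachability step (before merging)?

Starting at q4 and following transitions, the reachable set is {q0, q1, q2, q4}. That leaves q3, q5, q6 unreachable — 3 in total.

3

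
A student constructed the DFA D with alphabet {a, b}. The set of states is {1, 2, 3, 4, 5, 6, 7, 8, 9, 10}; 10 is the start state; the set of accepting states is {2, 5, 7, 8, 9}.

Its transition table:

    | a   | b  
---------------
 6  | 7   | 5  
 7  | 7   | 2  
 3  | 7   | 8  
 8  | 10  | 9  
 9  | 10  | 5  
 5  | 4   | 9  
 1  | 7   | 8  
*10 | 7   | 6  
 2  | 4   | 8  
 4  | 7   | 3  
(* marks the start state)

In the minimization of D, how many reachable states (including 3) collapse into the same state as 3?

First remove the unreachable states {1}; 9 states remain.
P0 = {2,5,7,8,9} | {3,4,6,10}.
Refine {2,5,7,8,9} on symbol a: members go to different blocks, giving {2,5,8,9} and {7}.
Split {3,4,6,10} by δ(·,b) → {3,6} and {4,10}.
The partition is now stable with 4 blocks: {2,5,8,9} | {3,6} | {7} | {4,10}.
The equivalence class containing 3 is {3,6}, of size 2.

2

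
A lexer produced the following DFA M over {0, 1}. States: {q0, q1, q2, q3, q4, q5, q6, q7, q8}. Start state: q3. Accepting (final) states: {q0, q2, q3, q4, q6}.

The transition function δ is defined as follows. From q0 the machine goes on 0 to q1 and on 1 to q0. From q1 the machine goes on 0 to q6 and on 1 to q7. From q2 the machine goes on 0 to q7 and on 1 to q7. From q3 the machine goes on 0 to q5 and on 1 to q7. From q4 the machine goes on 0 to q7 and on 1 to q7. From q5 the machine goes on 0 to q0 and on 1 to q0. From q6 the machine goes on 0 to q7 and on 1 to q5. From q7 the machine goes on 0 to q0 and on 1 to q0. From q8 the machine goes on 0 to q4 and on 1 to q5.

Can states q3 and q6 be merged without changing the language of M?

Yes

First remove the unreachable states {q2,q4,q8}; 6 states remain.
Start with accepting vs non-accepting: {q0,q3,q6} | {q1,q5,q7}.
Split {q0,q3,q6} by δ(·,1) → {q3,q6} and {q0}.
Refine {q1,q5,q7} on symbol 0: members go to different blocks, giving {q5,q7} and {q1}.
No further refinement is possible. Final partition (4 blocks): {q3,q6} | {q5,q7} | {q0} | {q1}.
q3 and q6 lie in the same block of the stable partition, so they are equivalent — no string distinguishes them.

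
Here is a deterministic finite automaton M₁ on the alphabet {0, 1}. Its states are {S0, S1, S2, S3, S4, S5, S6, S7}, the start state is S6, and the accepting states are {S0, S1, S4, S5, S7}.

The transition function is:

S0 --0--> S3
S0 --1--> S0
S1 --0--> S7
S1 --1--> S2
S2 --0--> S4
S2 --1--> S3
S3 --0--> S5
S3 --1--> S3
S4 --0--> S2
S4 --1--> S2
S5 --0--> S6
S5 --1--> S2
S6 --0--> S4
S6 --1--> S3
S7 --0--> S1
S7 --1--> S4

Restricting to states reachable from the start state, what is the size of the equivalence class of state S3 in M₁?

First remove the unreachable states {S0,S1,S7}; 5 states remain.
Initial partition by acceptance: {S4,S5} | {S2,S3,S6}.
The partition is now stable with 2 blocks: {S4,S5} | {S2,S3,S6}.
State S3 belongs to the block {S2,S3,S6}, which has 3 states.

3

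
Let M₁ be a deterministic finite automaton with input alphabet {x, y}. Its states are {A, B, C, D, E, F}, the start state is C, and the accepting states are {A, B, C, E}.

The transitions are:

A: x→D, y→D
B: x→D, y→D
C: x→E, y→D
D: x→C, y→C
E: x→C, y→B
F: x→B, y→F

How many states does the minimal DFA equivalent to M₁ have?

4

Reachable states from the start: {B,C,D,E}. Unreachable: {A,F} — drop them.
Initial partition by acceptance: {B,C,E} | {D}.
On input x, block {B,C,E} splits into {C,E} and {B}.
On input y, block {C,E} splits into {C} and {E}.
The partition is now stable with 4 blocks: {C} | {D} | {B} | {E}.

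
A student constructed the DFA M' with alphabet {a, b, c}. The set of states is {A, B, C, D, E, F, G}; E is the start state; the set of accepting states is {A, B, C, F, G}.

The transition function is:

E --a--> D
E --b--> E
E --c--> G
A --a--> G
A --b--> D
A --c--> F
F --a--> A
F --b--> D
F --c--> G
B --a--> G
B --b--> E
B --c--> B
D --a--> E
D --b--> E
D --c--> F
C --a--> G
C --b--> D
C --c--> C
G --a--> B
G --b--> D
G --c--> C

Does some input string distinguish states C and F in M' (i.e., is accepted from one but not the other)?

No

Start with accepting vs non-accepting: {A,B,C,F,G} | {D,E}.
Stable partition: {A,B,C,F,G} | {D,E} — 2 equivalence classes.
C and F lie in the same block of the stable partition, so they are equivalent — no string distinguishes them.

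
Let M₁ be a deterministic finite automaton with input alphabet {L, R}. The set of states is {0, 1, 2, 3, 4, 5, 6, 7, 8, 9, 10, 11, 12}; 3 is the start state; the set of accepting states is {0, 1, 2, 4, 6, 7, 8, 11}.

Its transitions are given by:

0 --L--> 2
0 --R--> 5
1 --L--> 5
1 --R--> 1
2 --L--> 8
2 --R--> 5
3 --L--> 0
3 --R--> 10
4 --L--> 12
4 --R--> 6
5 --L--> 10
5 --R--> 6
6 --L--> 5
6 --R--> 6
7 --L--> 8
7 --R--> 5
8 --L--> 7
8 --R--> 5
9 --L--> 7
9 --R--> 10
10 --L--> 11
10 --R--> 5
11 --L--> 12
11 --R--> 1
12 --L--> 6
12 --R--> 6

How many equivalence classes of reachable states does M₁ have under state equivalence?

Reachable states from the start: {0,1,2,3,5,6,7,8,10,11,12}. Unreachable: {4,9} — drop them.
P0 = {0,1,2,6,7,8,11} | {3,5,10,12}.
On input L, block {0,1,2,6,7,8,11} splits into {0,2,7,8} and {1,6,11}.
Refine {3,5,10,12} on symbol L: members go to different blocks, giving {10,12} and {3} and {5}.
Refine {10,12} on symbol R: members go to different blocks, giving {10} and {12}.
Refine {1,6,11} on symbol L: members go to different blocks, giving {1,6} and {11}.
Stable partition: {0,2,7,8} | {10} | {1,6} | {3} | {5} | {12} | {11} — 7 equivalence classes.

7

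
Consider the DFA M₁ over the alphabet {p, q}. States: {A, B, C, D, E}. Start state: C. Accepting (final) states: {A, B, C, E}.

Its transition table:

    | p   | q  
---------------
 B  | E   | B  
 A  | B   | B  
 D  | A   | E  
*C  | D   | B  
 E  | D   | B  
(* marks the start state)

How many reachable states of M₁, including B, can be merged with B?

All states are reachable from the start state.
Start with accepting vs non-accepting: {A,B,C,E} | {D}.
Refine {A,B,C,E} on symbol p: members go to different blocks, giving {A,B} and {C,E}.
Split {A,B} by δ(·,p) → {A} and {B}.
Stable partition: {A} | {D} | {C,E} | {B} — 4 equivalence classes.
The equivalence class containing B is {B}, of size 1.

1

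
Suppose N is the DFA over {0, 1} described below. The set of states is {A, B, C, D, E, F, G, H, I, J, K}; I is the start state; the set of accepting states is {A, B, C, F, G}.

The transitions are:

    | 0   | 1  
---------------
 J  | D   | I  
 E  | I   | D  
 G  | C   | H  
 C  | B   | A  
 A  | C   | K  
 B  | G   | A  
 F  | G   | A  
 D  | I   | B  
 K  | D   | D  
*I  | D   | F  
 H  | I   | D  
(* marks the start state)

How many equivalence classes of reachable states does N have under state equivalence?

5

Reachable states from the start: {A,B,C,D,F,G,H,I,K}. Unreachable: {E,J} — drop them.
Start with accepting vs non-accepting: {A,B,C,F,G} | {D,H,I,K}.
Refine {A,B,C,F,G} on symbol 1: members go to different blocks, giving {B,C,F} and {A,G}.
On input 0, block {B,C,F} splits into {B,F} and {C}.
Refine {D,H,I,K} on symbol 1: members go to different blocks, giving {D,I} and {H,K}.
Stable partition: {B,F} | {D,I} | {A,G} | {C} | {H,K} — 5 equivalence classes.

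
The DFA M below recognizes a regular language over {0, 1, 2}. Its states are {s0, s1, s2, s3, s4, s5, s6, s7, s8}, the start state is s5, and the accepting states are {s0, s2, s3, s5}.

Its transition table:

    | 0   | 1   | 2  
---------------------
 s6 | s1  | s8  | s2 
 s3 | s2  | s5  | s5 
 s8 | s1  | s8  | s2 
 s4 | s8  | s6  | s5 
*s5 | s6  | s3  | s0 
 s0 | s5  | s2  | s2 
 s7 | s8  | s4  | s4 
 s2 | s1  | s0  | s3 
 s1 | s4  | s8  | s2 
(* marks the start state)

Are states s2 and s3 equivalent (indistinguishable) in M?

States {s7} cannot be reached from the start state, so discard them.
P0 = {s0,s2,s3,s5} | {s1,s4,s6,s8}.
On input 0, block {s0,s2,s3,s5} splits into {s0,s3} and {s2,s5}.
No further refinement is possible. Final partition (3 blocks): {s0,s3} | {s1,s4,s6,s8} | {s2,s5}.
s2 and s3 end up in different blocks, so they are distinguishable. For instance, the string '0' is accepted from only s3.

No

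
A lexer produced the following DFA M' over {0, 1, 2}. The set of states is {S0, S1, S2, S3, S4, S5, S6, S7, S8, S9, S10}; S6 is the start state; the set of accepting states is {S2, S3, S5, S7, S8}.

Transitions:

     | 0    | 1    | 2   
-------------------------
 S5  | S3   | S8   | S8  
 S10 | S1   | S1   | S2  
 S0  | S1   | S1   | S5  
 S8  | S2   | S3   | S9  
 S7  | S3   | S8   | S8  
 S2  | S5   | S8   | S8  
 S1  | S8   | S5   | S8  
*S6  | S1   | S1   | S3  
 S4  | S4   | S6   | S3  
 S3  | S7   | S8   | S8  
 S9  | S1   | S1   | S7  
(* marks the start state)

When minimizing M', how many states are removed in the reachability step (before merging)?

3

BFS from S6 reaches {S1, S2, S3, S5, S6, S7, S8, S9}; the 3 state(s) S0, S4, S10 are never visited.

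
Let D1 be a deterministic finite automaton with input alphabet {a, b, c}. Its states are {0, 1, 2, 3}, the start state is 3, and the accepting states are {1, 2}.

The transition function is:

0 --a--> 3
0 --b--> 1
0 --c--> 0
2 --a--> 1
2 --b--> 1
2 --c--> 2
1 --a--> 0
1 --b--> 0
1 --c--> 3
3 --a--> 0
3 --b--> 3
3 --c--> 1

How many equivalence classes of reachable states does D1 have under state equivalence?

3

Reachable states from the start: {0,1,3}. Unreachable: {2} — drop them.
P0 = {1} | {0,3}.
On input b, block {0,3} splits into {0} and {3}.
Stable partition: {1} | {0} | {3} — 3 equivalence classes.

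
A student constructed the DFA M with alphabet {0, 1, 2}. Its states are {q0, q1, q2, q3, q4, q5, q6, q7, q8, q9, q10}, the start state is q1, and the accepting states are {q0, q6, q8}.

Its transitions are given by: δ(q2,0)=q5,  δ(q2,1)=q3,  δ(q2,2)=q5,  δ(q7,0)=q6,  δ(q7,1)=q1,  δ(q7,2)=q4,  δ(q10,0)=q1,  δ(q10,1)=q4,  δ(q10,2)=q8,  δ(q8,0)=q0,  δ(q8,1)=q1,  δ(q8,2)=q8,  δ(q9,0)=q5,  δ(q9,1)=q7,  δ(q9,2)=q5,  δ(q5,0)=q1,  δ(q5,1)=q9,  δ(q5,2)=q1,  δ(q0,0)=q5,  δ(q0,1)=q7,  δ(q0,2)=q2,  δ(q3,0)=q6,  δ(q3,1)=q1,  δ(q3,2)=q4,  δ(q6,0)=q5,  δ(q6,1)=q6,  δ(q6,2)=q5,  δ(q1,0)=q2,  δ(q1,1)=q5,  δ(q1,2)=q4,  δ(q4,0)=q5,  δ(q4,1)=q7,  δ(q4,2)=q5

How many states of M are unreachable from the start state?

Starting at q1 and following transitions, the reachable set is {q1, q2, q3, q4, q5, q6, q7, q9}. That leaves q0, q8, q10 unreachable — 3 in total.

3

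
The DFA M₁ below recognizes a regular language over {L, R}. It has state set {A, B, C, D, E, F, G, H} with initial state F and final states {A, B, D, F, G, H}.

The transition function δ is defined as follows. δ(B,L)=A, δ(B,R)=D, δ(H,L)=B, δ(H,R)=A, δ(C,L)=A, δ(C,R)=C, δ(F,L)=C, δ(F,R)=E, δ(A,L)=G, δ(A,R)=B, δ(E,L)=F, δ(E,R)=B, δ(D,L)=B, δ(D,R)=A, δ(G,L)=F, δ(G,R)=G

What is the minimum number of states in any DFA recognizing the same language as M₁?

7

States {H} cannot be reached from the start state, so discard them.
Start with accepting vs non-accepting: {A,B,D,F,G} | {C,E}.
On input L, block {A,B,D,F,G} splits into {A,B,D,G} and {F}.
Split {A,B,D,G} by δ(·,L) → {A,B,D} and {G}.
Split {A,B,D} by δ(·,L) → {B,D} and {A}.
On input L, block {B,D} splits into {B} and {D}.
Split {C,E} by δ(·,L) → {C} and {E}.
The partition is now stable with 7 blocks: {B} | {C} | {F} | {G} | {A} | {D} | {E}.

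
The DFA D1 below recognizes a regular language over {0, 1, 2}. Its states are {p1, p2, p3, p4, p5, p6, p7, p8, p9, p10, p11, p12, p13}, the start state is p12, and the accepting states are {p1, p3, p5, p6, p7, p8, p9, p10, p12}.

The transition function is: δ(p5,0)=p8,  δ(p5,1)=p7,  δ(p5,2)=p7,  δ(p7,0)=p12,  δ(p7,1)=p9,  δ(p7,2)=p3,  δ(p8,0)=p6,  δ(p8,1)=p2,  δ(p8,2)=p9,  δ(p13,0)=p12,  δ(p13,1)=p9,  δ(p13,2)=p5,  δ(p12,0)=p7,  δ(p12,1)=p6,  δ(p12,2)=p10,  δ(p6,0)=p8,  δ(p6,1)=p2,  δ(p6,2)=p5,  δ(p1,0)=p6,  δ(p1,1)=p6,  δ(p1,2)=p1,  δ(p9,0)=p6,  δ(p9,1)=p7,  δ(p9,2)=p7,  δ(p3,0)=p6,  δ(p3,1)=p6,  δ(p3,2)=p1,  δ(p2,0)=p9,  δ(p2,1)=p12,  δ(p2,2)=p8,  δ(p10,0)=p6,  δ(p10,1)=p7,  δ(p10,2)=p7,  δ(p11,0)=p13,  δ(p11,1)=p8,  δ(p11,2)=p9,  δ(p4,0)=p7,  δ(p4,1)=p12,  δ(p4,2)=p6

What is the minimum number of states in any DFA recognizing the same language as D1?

Reachable states from the start: {p1,p2,p3,p5,p6,p7,p8,p9,p10,p12}. Unreachable: {p4,p11,p13} — drop them.
P0 = {p1,p3,p5,p6,p7,p8,p9,p10,p12} | {p2}.
Split {p1,p3,p5,p6,p7,p8,p9,p10,p12} by δ(·,1) → {p1,p3,p5,p7,p9,p10,p12} and {p6,p8}.
Refine {p1,p3,p5,p7,p9,p10,p12} on symbol 0: members go to different blocks, giving {p1,p3,p5,p9,p10} and {p7,p12}.
On input 1, block {p1,p3,p5,p9,p10} splits into {p5,p9,p10} and {p1,p3}.
Refine {p7,p12} on symbol 1: members go to different blocks, giving {p7} and {p12}.
The partition is now stable with 6 blocks: {p5,p9,p10} | {p2} | {p6,p8} | {p7} | {p1,p3} | {p12}.

6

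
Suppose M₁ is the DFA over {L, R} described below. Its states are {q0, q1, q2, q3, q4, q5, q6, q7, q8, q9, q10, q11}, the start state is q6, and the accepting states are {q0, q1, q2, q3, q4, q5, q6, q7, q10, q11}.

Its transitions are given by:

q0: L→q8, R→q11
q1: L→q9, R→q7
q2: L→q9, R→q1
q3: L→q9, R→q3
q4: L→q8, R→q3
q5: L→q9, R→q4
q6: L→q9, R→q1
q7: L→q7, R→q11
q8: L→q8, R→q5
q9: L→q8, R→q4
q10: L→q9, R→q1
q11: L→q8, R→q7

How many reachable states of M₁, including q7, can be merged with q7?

First remove the unreachable states {q0,q2,q10}; 9 states remain.
Initial partition by acceptance: {q1,q3,q4,q5,q6,q7,q11} | {q8,q9}.
Split {q1,q3,q4,q5,q6,q7,q11} by δ(·,L) → {q1,q3,q4,q5,q6,q11} and {q7}.
Refine {q1,q3,q4,q5,q6,q11} on symbol R: members go to different blocks, giving {q3,q4,q5,q6} and {q1,q11}.
Split {q3,q4,q5,q6} by δ(·,R) → {q3,q4,q5} and {q6}.
Stable partition: {q3,q4,q5} | {q8,q9} | {q7} | {q1,q11} | {q6} — 5 equivalence classes.
The equivalence class containing q7 is {q7}, of size 1.

1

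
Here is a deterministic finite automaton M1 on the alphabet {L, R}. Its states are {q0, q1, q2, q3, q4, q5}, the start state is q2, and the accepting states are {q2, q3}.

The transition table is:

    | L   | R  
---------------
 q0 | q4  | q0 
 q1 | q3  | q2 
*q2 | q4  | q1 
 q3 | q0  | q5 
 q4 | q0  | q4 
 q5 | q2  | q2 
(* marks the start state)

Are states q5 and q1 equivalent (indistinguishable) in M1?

Initial partition by acceptance: {q2,q3} | {q0,q1,q4,q5}.
On input L, block {q0,q1,q4,q5} splits into {q0,q4} and {q1,q5}.
Stable partition: {q2,q3} | {q0,q4} | {q1,q5} — 3 equivalence classes.
q5 and q1 lie in the same block of the stable partition, so they are equivalent — no string distinguishes them.

Yes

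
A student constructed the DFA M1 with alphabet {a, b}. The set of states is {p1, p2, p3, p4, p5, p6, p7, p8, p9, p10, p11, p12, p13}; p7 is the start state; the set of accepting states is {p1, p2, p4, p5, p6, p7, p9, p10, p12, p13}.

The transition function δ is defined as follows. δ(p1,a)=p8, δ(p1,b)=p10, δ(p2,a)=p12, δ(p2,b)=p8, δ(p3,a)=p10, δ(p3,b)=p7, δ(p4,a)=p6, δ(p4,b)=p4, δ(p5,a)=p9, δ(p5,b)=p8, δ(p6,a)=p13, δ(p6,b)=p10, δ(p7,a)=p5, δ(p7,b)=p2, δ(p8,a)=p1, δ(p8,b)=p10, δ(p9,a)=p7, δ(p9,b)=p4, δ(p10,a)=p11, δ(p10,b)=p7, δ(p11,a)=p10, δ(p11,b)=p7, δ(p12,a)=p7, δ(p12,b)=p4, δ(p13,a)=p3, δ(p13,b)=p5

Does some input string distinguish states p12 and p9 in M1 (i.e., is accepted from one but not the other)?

No

All states are reachable from the start state.
Initial partition by acceptance: {p1,p2,p4,p5,p6,p7,p9,p10,p12,p13} | {p3,p8,p11}.
Refine {p1,p2,p4,p5,p6,p7,p9,p10,p12,p13} on symbol a: members go to different blocks, giving {p2,p4,p5,p6,p7,p9,p12} and {p1,p10,p13}.
Refine {p2,p4,p5,p6,p7,p9,p12} on symbol a: members go to different blocks, giving {p2,p4,p5,p7,p9,p12} and {p6}.
Split {p2,p4,p5,p7,p9,p12} by δ(·,a) → {p2,p5,p7,p9,p12} and {p4}.
On input b, block {p2,p5,p7,p9,p12} splits into {p2,p5} and {p9,p12} and {p7}.
Split {p3,p8,p11} by δ(·,b) → {p3,p11} and {p8}.
Split {p1,p10,p13} by δ(·,a) → {p10,p13} and {p1}.
Refine {p10,p13} on symbol b: members go to different blocks, giving {p10} and {p13}.
No further refinement is possible. Final partition (10 blocks): {p2,p5} | {p3,p11} | {p10} | {p6} | {p4} | {p9,p12} | {p7} | {p8} | {p1} | {p13}.
p12 and p9 lie in the same block of the stable partition, so they are equivalent — no string distinguishes them.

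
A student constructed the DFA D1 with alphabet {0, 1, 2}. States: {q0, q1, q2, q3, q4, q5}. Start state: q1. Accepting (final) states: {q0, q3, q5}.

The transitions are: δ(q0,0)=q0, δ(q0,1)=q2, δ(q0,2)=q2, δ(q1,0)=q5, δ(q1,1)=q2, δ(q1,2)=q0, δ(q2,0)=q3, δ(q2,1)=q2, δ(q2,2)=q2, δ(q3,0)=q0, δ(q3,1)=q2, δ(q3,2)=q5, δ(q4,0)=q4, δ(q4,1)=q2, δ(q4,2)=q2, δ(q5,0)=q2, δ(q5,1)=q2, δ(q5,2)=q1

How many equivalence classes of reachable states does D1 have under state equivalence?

5

Reachable states from the start: {q0,q1,q2,q3,q5}. Unreachable: {q4} — drop them.
Start with accepting vs non-accepting: {q0,q3,q5} | {q1,q2}.
Split {q0,q3,q5} by δ(·,0) → {q0,q3} and {q5}.
Split {q0,q3} by δ(·,2) → {q0} and {q3}.
Split {q1,q2} by δ(·,0) → {q1} and {q2}.
No further refinement is possible. Final partition (5 blocks): {q0} | {q1} | {q5} | {q3} | {q2}.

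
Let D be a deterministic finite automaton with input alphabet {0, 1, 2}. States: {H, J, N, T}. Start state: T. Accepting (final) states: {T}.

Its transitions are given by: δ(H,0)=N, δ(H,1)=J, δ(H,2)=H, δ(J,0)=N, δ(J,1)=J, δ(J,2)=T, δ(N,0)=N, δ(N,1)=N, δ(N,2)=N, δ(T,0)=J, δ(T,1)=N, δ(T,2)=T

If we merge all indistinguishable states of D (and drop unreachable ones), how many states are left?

3

Reachable states from the start: {J,N,T}. Unreachable: {H} — drop them.
Start with accepting vs non-accepting: {T} | {J,N}.
On input 2, block {J,N} splits into {N} and {J}.
The partition is now stable with 3 blocks: {T} | {N} | {J}.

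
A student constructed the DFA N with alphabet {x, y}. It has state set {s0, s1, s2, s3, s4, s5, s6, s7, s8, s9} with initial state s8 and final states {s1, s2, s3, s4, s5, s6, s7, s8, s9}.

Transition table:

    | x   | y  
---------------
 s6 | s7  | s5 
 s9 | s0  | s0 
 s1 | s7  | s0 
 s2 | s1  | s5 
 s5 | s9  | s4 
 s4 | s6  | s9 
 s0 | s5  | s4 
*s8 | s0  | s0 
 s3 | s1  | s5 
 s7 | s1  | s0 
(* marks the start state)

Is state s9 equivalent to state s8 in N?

Yes

Reachable states from the start: {s0,s1,s4,s5,s6,s7,s8,s9}. Unreachable: {s2,s3} — drop them.
Start with accepting vs non-accepting: {s1,s4,s5,s6,s7,s8,s9} | {s0}.
Split {s1,s4,s5,s6,s7,s8,s9} by δ(·,x) → {s1,s4,s5,s6,s7} and {s8,s9}.
Refine {s1,s4,s5,s6,s7} on symbol x: members go to different blocks, giving {s1,s4,s6,s7} and {s5}.
Refine {s1,s4,s6,s7} on symbol y: members go to different blocks, giving {s1,s7} and {s4} and {s6}.
The partition is now stable with 6 blocks: {s1,s7} | {s0} | {s8,s9} | {s5} | {s4} | {s6}.
s9 and s8 lie in the same block of the stable partition, so they are equivalent — no string distinguishes them.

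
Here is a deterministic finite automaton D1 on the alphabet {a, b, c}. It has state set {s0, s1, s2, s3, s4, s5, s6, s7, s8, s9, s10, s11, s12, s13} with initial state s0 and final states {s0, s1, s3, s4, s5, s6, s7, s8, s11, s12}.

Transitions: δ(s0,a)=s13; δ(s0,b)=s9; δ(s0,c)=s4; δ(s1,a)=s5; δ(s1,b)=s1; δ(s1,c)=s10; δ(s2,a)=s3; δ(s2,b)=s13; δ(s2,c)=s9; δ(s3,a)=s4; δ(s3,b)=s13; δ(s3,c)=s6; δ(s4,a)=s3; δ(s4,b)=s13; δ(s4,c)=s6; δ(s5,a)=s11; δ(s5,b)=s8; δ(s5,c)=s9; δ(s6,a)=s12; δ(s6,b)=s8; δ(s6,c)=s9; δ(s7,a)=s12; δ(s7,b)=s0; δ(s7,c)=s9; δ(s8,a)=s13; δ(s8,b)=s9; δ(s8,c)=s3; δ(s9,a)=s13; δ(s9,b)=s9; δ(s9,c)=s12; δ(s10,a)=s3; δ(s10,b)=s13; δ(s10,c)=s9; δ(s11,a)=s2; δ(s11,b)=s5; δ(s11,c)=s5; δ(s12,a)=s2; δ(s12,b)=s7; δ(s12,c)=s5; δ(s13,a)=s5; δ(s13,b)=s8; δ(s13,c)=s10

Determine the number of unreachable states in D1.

1

BFS from s0 reaches {s0, s2, s3, s4, s5, s6, s7, s8, s9, s10, s11, s12, s13}; the 1 state(s) s1 are never visited.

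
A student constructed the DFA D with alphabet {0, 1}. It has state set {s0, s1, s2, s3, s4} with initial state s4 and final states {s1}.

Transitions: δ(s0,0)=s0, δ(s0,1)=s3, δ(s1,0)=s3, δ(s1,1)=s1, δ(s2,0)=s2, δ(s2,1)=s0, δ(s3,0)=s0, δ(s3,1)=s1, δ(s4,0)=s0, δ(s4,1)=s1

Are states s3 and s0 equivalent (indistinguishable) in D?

No

First remove the unreachable states {s2}; 4 states remain.
Initial partition by acceptance: {s1} | {s0,s3,s4}.
Split {s0,s3,s4} by δ(·,1) → {s3,s4} and {s0}.
No further refinement is possible. Final partition (3 blocks): {s1} | {s3,s4} | {s0}.
s3 and s0 end up in different blocks, so they are distinguishable. For instance, the string '1' is accepted from only s3.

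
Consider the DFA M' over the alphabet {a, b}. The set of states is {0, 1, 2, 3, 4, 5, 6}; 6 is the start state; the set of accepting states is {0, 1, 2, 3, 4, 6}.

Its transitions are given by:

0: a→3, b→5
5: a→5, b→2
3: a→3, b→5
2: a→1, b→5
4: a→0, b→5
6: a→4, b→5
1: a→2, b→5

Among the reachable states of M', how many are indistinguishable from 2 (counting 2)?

6

Every state is reachable, so we keep all 7.
Start with accepting vs non-accepting: {0,1,2,3,4,6} | {5}.
Stable partition: {0,1,2,3,4,6} | {5} — 2 equivalence classes.
State 2 belongs to the block {0,1,2,3,4,6}, which has 6 states.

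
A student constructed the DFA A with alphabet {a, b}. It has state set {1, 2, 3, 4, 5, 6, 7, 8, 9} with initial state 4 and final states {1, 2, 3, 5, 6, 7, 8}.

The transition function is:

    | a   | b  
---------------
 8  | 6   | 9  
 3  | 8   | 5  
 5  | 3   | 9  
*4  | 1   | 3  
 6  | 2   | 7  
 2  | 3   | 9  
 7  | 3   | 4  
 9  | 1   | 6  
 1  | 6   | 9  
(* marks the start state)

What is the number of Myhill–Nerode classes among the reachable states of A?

3

All states are reachable from the start state.
Initial partition by acceptance: {1,2,3,5,6,7,8} | {4,9}.
Refine {1,2,3,5,6,7,8} on symbol b: members go to different blocks, giving {1,2,5,7,8} and {3,6}.
No further refinement is possible. Final partition (3 blocks): {1,2,5,7,8} | {4,9} | {3,6}.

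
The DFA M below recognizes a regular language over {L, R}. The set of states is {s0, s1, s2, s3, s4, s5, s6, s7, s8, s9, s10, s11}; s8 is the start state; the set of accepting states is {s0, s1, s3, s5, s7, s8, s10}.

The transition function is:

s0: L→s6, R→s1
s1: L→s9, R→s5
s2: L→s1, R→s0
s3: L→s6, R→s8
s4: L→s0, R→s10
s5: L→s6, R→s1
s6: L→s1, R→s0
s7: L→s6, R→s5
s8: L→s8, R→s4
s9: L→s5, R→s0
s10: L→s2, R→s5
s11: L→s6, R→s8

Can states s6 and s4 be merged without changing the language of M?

Yes

States {s3,s7,s11} cannot be reached from the start state, so discard them.
Initial partition by acceptance: {s0,s1,s5,s8,s10} | {s2,s4,s6,s9}.
Split {s0,s1,s5,s8,s10} by δ(·,L) → {s0,s1,s5,s10} and {s8}.
The partition is now stable with 3 blocks: {s0,s1,s5,s10} | {s2,s4,s6,s9} | {s8}.
s6 and s4 lie in the same block of the stable partition, so they are equivalent — no string distinguishes them.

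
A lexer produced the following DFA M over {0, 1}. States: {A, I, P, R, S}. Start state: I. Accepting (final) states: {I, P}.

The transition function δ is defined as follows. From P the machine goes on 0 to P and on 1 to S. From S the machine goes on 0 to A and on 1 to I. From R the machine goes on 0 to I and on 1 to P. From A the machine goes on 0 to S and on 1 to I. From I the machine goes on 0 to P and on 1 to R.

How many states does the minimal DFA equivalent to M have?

P0 = {I,P} | {A,R,S}.
On input 0, block {A,R,S} splits into {A,S} and {R}.
Refine {I,P} on symbol 1: members go to different blocks, giving {I} and {P}.
The partition is now stable with 4 blocks: {I} | {A,S} | {R} | {P}.

4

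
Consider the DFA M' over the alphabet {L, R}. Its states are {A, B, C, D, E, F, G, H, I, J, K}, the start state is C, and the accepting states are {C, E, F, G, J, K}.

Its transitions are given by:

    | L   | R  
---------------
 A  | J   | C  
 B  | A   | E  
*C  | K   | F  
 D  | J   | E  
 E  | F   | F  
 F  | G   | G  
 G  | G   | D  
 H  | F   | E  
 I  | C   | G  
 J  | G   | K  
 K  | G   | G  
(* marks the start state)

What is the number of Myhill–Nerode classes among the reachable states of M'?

First remove the unreachable states {A,B,H,I}; 7 states remain.
P0 = {C,E,F,G,J,K} | {D}.
On input R, block {C,E,F,G,J,K} splits into {C,E,F,J,K} and {G}.
On input L, block {C,E,F,J,K} splits into {F,J,K} and {C,E}.
On input R, block {F,J,K} splits into {F,K} and {J}.
The partition is now stable with 5 blocks: {F,K} | {D} | {G} | {C,E} | {J}.

5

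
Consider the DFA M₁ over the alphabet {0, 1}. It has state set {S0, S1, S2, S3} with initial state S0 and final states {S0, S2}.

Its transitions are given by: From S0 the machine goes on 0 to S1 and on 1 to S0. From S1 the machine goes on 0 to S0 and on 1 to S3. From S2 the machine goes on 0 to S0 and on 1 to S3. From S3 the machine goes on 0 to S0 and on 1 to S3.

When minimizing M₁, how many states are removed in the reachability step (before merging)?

1

No path from S0 leads to S2; the other 3 states are all reachable.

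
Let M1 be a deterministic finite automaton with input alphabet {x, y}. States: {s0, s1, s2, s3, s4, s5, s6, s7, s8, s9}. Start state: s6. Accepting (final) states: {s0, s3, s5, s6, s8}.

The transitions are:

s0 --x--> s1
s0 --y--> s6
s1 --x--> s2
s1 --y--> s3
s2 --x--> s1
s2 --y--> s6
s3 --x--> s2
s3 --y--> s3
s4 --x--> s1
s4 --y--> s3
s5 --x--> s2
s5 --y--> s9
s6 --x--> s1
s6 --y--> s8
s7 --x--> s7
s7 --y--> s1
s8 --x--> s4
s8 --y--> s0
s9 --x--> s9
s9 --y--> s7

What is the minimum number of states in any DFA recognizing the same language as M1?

States {s5,s7,s9} cannot be reached from the start state, so discard them.
Start with accepting vs non-accepting: {s0,s3,s6,s8} | {s1,s2,s4}.
Stable partition: {s0,s3,s6,s8} | {s1,s2,s4} — 2 equivalence classes.

2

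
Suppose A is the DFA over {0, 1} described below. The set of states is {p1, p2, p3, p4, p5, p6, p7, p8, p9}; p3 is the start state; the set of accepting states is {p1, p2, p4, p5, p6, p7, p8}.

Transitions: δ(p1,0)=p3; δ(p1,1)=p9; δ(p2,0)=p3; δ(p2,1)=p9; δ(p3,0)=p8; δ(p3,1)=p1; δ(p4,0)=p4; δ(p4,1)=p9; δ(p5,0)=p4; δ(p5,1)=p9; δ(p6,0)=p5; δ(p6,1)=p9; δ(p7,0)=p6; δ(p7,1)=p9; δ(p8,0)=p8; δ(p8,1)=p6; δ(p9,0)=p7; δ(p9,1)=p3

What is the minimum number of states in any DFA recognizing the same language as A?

First remove the unreachable states {p2}; 8 states remain.
Initial partition by acceptance: {p1,p4,p5,p6,p7,p8} | {p3,p9}.
Refine {p1,p4,p5,p6,p7,p8} on symbol 0: members go to different blocks, giving {p4,p5,p6,p7,p8} and {p1}.
On input 1, block {p4,p5,p6,p7,p8} splits into {p4,p5,p6,p7} and {p8}.
Split {p3,p9} by δ(·,0) → {p3} and {p9}.
Stable partition: {p4,p5,p6,p7} | {p3} | {p1} | {p8} | {p9} — 5 equivalence classes.

5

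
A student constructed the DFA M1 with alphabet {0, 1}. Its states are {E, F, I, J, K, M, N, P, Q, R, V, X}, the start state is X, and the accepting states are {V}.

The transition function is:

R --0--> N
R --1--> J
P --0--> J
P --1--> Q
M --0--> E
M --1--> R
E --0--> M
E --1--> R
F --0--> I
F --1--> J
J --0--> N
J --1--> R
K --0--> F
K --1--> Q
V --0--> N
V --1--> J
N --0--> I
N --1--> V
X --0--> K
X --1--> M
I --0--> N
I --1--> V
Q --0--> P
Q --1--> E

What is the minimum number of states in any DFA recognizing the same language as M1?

6

Initial partition by acceptance: {V} | {E,F,I,J,K,M,N,P,Q,R,X}.
Refine {E,F,I,J,K,M,N,P,Q,R,X} on symbol 1: members go to different blocks, giving {E,F,J,K,M,P,Q,R,X} and {I,N}.
Refine {E,F,J,K,M,P,Q,R,X} on symbol 0: members go to different blocks, giving {E,K,M,P,Q,X} and {F,J,R}.
On input 0, block {E,K,M,P,Q,X} splits into {E,M,Q,X} and {K,P}.
Refine {E,M,Q,X} on symbol 0: members go to different blocks, giving {E,M} and {Q,X}.
The partition is now stable with 6 blocks: {V} | {E,M} | {I,N} | {F,J,R} | {K,P} | {Q,X}.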